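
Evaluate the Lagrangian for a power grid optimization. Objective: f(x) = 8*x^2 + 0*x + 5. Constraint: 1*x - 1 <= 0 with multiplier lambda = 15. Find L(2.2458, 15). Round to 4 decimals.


Step 1: Evaluate f(x).
f(2.2458) = 8*2.2458^2 + 0*2.2458 + 5 = 45.3489
Step 2: Evaluate g(x).
g(2.2458) = 1*2.2458 - 1 = 1.2458
Step 3: Compute Lagrangian.
L = 45.3489 + 15*1.2458 = 64.0359


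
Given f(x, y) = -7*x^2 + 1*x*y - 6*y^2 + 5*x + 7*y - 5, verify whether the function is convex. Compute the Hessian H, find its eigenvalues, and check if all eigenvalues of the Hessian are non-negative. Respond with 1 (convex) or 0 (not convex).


The Hessian of f(x,y) = -7*x^2 + 1*x*y - 6*y^2 + 5*x + 7*y - 5 is:
H = [[-14, 1], [1, -12]]
Trace = -14 - 12 = -26
Determinant = -14*-12 - (1)^2 = 167
Discriminant = (-26)^2 - 4*167 = 8.0
Eigenvalues: lambda_1 = -14.4142, lambda_2 = -11.5858
The function is not convex.

0


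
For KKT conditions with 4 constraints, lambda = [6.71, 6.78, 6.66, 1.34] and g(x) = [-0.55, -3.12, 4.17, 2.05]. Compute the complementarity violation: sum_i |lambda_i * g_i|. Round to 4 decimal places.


KKT complementary slackness check:
lambda_1 * g_1 = 6.71 * -0.55 = -3.6905
lambda_2 * g_2 = 6.78 * -3.12 = -21.1536
lambda_3 * g_3 = 6.66 * 4.17 = 27.7722
lambda_4 * g_4 = 1.34 * 2.05 = 2.747
Total violation = 3.6905 + 21.1536 + 27.7722 + 2.747 = 55.3633


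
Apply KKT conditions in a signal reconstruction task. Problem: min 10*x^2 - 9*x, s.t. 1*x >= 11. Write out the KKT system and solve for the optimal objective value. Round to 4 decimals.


Step 1: Try lambda = 0 (constraint inactive).
x_unc = 9/(2*10) = 0.45
Check: 1*0.45 = 0.45 < 11 -- violated!
Step 2: Constraint must be active: 1*x = 11
x* = 11/1 = 11.0
lambda = (2*10*11.0 - 9)/1 = 211.0
Step 3: Compute optimal value.
f(x*) = 10*11.0^2 - 9*11.0 = 1111.0


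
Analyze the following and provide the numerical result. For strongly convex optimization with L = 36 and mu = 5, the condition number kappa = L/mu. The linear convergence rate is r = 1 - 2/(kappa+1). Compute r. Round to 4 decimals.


Step 1: Compute the condition number.
kappa = L/mu = 36/5 = 7.2
Step 2: Compute the convergence rate.
r = 1 - 2/(kappa + 1) = 1 - 2*mu/(L + mu) = (L - mu)/(L + mu) = 31/41 = 0.7561


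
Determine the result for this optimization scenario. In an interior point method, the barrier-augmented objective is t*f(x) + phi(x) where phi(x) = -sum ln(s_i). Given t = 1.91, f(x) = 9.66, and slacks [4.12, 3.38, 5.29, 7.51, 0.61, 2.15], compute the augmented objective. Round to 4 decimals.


Step 1: Compute log-barrier.
ln values: [1.4159, 1.2179, 1.6658, 2.0162, -0.4943, 0.7655]
phi = -(1.4159 + 1.2179 + 1.6658 + 2.0162 - 0.4943 + 0.7655) = -6.587
Step 2: Compute augmented objective.
t*f(x) = 1.91*9.66 = 18.4506
Total = 18.4506 - 6.587 = 11.8636


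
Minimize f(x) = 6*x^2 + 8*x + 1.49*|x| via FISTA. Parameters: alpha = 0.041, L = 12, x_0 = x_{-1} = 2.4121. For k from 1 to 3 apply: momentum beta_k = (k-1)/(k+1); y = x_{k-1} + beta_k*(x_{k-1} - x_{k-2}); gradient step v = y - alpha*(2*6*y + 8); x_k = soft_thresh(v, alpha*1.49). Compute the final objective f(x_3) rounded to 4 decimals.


FISTA on f(x) = 6*x^2 + 8*x + 1.49*|x|
L = 12, alpha = 0.041
Iteration 1: beta = 0.0, y = 2.4121 + 0.0*(2.4121 - 2.4121) = 2.4121
  grad(y) = 36.9452, v = y - alpha*grad = 0.8973
  prox(v) = soft_thresh(0.8973, 0.0611) = 0.8363
Iteration 2: beta = 0.3333, y = 0.8363 + 0.3333*(0.8363 - 2.4121) = 0.311
  grad(y) = 11.7317, v = y - alpha*grad = -0.17
  prox(v) = soft_thresh(-0.17, 0.0611) = -0.1089
Iteration 3: beta = 0.5, y = -0.1089 + 0.5*(-0.1089 - 0.8363) = -0.5815
  grad(y) = 1.0216, v = y - alpha*grad = -0.6234
  prox(v) = soft_thresh(-0.6234, 0.0611) = -0.5623
f(x_3) = 6*(-0.5623)^2 + 8*(-0.5623) + 1.49*|-0.5623| = -1.7635


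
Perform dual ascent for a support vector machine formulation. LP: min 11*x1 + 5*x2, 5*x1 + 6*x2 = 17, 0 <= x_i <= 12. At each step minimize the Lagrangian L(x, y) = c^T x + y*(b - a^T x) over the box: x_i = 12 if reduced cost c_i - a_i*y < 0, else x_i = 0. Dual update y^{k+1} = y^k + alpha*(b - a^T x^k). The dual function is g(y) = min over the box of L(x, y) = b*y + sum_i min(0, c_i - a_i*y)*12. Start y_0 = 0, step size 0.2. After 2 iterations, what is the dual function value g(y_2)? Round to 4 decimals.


Dual ascent for LP: min 11*x1 + 5*x2, 5*x1 + 6*x2 = 17, 0 <= x_i <= 12
Step 1: y^k = 0.0, reduced costs: (11.0, 5.0)
  x^k = (0.0, 0.0), subgradient = b - a^T x = 17.0
  y^{k+1} = 0.0 + 0.2*17.0 = 3.4
Step 2: y^k = 3.4, reduced costs: (-6.0, -15.4)
  x^k = (12.0, 12.0), subgradient = b - a^T x = -115.0
  y^{k+1} = 3.4 + 0.2*-115.0 = -19.6
Dual objective at y_2 = -19.6: reduced costs (109.0, 122.6), box minimizer x = (0.0, 0.0)
g(y_2) = b*y + (c1 - a1*y)*x1 + (c2 - a2*y)*x2 = 17*(-19.6) + 109.0*0.0 + 122.6*0.0 = -333.2 + 0.0 + 0.0 = -333.2


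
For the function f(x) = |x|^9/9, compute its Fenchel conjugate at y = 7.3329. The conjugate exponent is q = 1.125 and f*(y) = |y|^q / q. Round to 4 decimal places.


The conjugate exponent q satisfies 1/p + 1/q = 1.
p = 9, so q = 9/(9 - 1) = 1.125
|y|^q = 7.3329^1.125 = 9.4067
f*(7.3329) = 9.4067 / 1.125 = 8.3615


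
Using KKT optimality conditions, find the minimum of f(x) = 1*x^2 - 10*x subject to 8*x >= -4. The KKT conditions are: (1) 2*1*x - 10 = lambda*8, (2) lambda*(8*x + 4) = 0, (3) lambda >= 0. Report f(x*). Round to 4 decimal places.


Step 1: Try lambda = 0 (constraint inactive).
Stationarity: 2*1*x - 10 = 0
x* = 10/(2*1) = 5.0
Check constraint: 8*5.0 = 40.0 >= -4 -- satisfied.
Step 2: Compute optimal value.
f(x*) = 1*5.0^2 - 10*5.0 = -25.0


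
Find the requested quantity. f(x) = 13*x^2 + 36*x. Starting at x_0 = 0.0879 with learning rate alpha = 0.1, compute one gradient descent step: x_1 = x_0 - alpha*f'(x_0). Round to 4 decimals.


We compute the gradient at x_0 and apply the update.
f'(x) = 26*x + 36
f'(0.0879) = 26*0.0879 + 36 = 38.2854
x_1 = 0.0879 - 0.1*38.2854 = -3.7406


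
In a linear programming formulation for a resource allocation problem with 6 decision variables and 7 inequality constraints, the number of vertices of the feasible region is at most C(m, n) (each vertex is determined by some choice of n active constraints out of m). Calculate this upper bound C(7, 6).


Each vertex corresponds to some choice of n active constraints out of m, so the number of vertices is at most C(m, n) = m! / (n!(m-n)!).
m = 7, n = 6
Numerator: 7 * 6 * 5 * 4 * 3 * 2
Denominator: 6! = 720
C(7, 6) = 7


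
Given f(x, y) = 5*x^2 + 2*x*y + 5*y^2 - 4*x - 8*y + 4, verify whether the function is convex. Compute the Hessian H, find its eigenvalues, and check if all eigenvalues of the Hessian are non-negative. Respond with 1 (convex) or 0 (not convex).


The Hessian of f(x,y) = 5*x^2 + 2*x*y + 5*y^2 - 4*x - 8*y + 4 is:
H = [[10, 2], [2, 10]]
Trace = 10 + 10 = 20
Determinant = 10*10 - (2)^2 = 96
Discriminant = (20)^2 - 4*96 = 16.0
Eigenvalues: lambda_1 = 8.0, lambda_2 = 12.0
The function is convex.

1


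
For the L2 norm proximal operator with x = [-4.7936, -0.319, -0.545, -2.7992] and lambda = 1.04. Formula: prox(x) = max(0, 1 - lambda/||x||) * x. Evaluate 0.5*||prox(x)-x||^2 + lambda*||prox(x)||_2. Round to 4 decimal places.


Step 1: Compute ||x||.
||x|| = 5.5869
Step 2: Compute scaling factor.
scale = max(0, 1 - 1.04/5.5869) = 0.8138
Step 3: prox(x) = [-3.9013, -0.2596, -0.4435, -2.2781]
||prox(x)|| = 4.5469
Step 4: Proximal objective.
0.5*||prox-x||^2 = 0.5408
lambda*||prox|| = 4.7288
Total = 5.2695


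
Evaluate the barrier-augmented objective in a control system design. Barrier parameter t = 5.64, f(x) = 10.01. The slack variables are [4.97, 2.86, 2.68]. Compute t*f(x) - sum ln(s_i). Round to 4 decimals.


Step 1: Compute log-barrier.
ln values: [1.6034, 1.0508, 0.9858]
phi = -(1.6034 + 1.0508 + 0.9858) = -3.6401
Step 2: Compute augmented objective.
t*f(x) = 5.64*10.01 = 56.4564
Total = 56.4564 - 3.6401 = 52.8163


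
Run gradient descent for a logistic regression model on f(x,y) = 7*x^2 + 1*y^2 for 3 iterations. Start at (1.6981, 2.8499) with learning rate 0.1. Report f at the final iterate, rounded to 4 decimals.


Gradient descent on f(x,y) = 7*x^2 + 1*y^2.
Starting point: (1.6981, 2.8499), alpha = 0.1
Step 1: grad_x = 2*7*1.6981 = 23.7734, grad_y = 2*1*2.8499 = 5.6998
  x_1 = 1.6981 - 0.1*23.7734 = -0.6792
  y_1 = 2.8499 - 0.1*5.6998 = 2.2799
Step 2: grad_x = 2*7*-0.6792 = -9.5094, grad_y = 2*1*2.2799 = 4.5598
  x_2 = -0.6792 - 0.1*-9.5094 = 0.2717
  y_2 = 2.2799 - 0.1*4.5598 = 1.8239
Step 3: grad_x = 2*7*0.2717 = 3.8037, grad_y = 2*1*1.8239 = 3.6479
  x_3 = 0.2717 - 0.1*3.8037 = -0.1087
  y_3 = 1.8239 - 0.1*3.6479 = 1.4591
f(-0.1087, 1.4591) = 7*(-0.1087)^2 + 1*1.4591^2 = 2.2118


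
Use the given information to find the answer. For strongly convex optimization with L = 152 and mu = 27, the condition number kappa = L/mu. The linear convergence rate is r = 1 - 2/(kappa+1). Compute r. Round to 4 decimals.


Step 1: Compute the condition number.
kappa = L/mu = 152/27 = 5.6296
Step 2: Compute the convergence rate.
r = 1 - 2/(kappa + 1) = 1 - 2*mu/(L + mu) = (L - mu)/(L + mu) = 125/179 = 0.6983


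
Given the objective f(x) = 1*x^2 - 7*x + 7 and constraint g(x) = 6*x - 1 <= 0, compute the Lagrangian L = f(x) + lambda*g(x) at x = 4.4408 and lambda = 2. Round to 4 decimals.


Step 1: Evaluate f(x).
f(4.4408) = 1*4.4408^2 - 7*4.4408 + 7 = -4.3649
Step 2: Evaluate g(x).
g(4.4408) = 6*4.4408 - 1 = 25.6448
Step 3: Compute Lagrangian.
L = -4.3649 + 2*25.6448 = 46.9247


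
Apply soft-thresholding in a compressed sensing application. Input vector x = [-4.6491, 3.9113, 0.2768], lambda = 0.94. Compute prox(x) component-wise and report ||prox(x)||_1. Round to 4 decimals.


Soft-thresholding with lambda = 0.94:
prox(-4.6491) = sign(-4.6491)*max(|-4.6491| - 0.94, 0) = -3.7091
prox(3.9113) = sign(3.9113)*max(|3.9113| - 0.94, 0) = 2.9713
prox(0.2768) = sign(0.2768)*max(|0.2768| - 0.94, 0) = 0.0
prox(x) = [-3.7091, 2.9713, 0.0]
||prox(x)||_1 = 3.7091 + 2.9713 + 0.0 = 6.6804


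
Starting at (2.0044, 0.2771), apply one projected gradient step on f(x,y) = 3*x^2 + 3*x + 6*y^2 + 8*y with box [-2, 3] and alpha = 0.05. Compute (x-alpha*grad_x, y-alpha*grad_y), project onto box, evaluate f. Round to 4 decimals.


Step 1: Compute gradient at (2.0044, 0.2771).
grad_x = 2*3*2.0044 + 3 = 15.0264
grad_y = 2*6*0.2771 + 8 = 11.3252
Step 2: Gradient step.
x_raw = 2.0044 - 0.05*15.0264 = 1.2531
y_raw = 0.2771 - 0.05*11.3252 = -0.2892
Step 3: Project onto [-2, 3].
x_proj = clip(1.2531) = 1.2531
y_proj = clip(-0.2892) = -0.2892
Step 4: Evaluate f.
f(1.2531, -0.2892) = 6.6583


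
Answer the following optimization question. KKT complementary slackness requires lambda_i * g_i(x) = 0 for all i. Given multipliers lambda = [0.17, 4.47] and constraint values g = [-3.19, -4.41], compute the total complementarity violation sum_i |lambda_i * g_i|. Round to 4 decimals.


KKT complementary slackness check:
lambda_1 * g_1 = 0.17 * -3.19 = -0.5423
lambda_2 * g_2 = 4.47 * -4.41 = -19.7127
Total violation = 0.5423 + 19.7127 = 20.255


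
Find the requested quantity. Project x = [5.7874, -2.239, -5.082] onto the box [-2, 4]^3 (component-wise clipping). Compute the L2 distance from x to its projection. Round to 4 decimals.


Project each component onto [-2, 4].
clip(5.7874) = 4.0, clip(-2.239) = -2.0, clip(-5.082) = -2.0
Projection = [4.0, -2.0, -2.0]
Squared diffs: [3.1948, 0.0571, 9.4987]
Distance = sqrt(12.7506) = 3.5708


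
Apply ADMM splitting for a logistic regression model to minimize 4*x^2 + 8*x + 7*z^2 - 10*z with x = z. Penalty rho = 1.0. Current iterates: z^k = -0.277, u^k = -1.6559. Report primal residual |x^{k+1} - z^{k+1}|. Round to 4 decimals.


ADMM iteration with rho = 1.0, z^k = -0.277, u^k = -1.6559
Step 1: x-update.
Minimize 4*x^2 + 8*x + (1.0/2)*(x + 0.277 - 1.6559)^2
FOC: (2*4 + 1.0)*x = -8 + 1.0*(-0.277 + 1.6559)
x^{k+1} = -0.7357
Step 2: z-update.
Minimize 7*z^2 - 10*z + (1.0/2)*(-0.7357 - z - 1.6559)^2
FOC: (2*7 + 1.0)*z = 10 + 1.0*(-0.7357 - 1.6559)
z^{k+1} = 0.5072
Step 3: u-update.
u^{k+1} = -1.6559 - 0.7357 - 0.5072 = -2.8988
Step 4: Primal residual = |-0.7357 - 0.5072| = 1.2429


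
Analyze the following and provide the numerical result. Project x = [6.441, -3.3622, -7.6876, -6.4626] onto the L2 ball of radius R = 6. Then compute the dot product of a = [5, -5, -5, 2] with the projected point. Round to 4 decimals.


Step 1: Compute ||x|| (intermediates to 6 decimals).
||x|| = sqrt(6.441^2 + (-3.3622)^2 + (-7.6876)^2 + (-6.4626)^2) = 12.395776
Step 2: Project.
Since ||x|| > R, scale = R/||x|| = 6/12.395776 = 0.484036, proj(x) = scale * x
proj(x) = [3.117676, -1.627426, -3.721075, -3.128131]
Step 3: Dot product.
a^T * proj(x) = 5*3.117676 - 5*(-1.627426) - 5*(-3.721075) + 2*(-3.128131) = 36.0746


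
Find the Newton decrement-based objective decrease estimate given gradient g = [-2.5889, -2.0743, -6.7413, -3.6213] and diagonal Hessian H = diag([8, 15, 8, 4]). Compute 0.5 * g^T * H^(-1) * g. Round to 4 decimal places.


Step 1: H is diagonal, so H^(-1) * g = [-0.3236, -0.1383, -0.8427, -0.9053].
Step 2: g^T H^(-1) g = sum_i g_i^2 / H_ii
  = (-2.5889)^2/8 + (-2.0743)^2/15 + (-6.7413)^2/8 + (-3.6213)^2/4
  = 0.8378 + 0.2868 + 5.6806 + 3.2785 = 10.0837
Step 3: Objective decrease = 0.5 * g^T H^(-1) g = 5.0419


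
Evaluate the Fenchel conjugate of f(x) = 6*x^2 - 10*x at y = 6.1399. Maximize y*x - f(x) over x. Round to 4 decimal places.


f*(y) = sup_x {y*x - a*x^2 - b*x} = sup_x {(y-b)*x - a*x^2}
FOC: (y - b) - 2a*x = 0 => x* = (y - b)/(2a)
x* = (6.1399 + 10)/(2*6) = 1.345
f*(6.1399) = (y-b)^2/(4a) = (6.1399 + 10)^2/(4*6)
= 260.4964/24 = 10.854


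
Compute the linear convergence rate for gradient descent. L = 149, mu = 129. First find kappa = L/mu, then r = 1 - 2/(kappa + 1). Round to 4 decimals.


Step 1: Compute the condition number.
kappa = L/mu = 149/129 = 1.155
Step 2: Compute the convergence rate.
r = 1 - 2/(kappa + 1) = 1 - 2*mu/(L + mu) = (L - mu)/(L + mu) = 20/278 = 0.0719


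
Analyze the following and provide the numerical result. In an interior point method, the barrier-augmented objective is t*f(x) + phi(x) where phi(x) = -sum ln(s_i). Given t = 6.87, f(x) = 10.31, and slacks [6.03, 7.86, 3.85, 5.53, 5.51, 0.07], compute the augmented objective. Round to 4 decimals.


Step 1: Compute log-barrier.
ln values: [1.7967, 2.0618, 1.3481, 1.7102, 1.7066, -2.6593]
phi = -(1.7967 + 2.0618 + 1.3481 + 1.7102 + 1.7066 - 2.6593) = -5.9641
Step 2: Compute augmented objective.
t*f(x) = 6.87*10.31 = 70.8297
Total = 70.8297 - 5.9641 = 64.8656


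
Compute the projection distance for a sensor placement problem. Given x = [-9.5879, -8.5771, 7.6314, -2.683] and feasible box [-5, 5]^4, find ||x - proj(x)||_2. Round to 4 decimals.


Project each component onto [-5, 5].
clip(-9.5879) = -5.0, clip(-8.5771) = -5.0, clip(7.6314) = 5.0, clip(-2.683) = -2.683
Projection = [-5.0, -5.0, 5.0, -2.683]
Squared diffs: [21.0488, 12.7956, 6.9243, 0.0]
Distance = sqrt(40.7687) = 6.385


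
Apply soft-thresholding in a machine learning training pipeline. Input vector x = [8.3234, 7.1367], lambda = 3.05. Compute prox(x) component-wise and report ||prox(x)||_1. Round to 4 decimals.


Soft-thresholding with lambda = 3.05:
prox(8.3234) = sign(8.3234)*max(|8.3234| - 3.05, 0) = 5.2734
prox(7.1367) = sign(7.1367)*max(|7.1367| - 3.05, 0) = 4.0867
prox(x) = [5.2734, 4.0867]
||prox(x)||_1 = 5.2734 + 4.0867 = 9.3601


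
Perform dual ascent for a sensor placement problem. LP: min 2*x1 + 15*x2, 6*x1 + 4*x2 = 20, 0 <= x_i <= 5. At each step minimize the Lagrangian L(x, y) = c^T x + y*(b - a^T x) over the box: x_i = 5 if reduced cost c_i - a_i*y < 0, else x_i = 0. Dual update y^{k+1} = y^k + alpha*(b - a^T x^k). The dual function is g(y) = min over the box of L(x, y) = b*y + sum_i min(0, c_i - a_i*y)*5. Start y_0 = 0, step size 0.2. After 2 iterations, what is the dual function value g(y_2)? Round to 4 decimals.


Dual ascent for LP: min 2*x1 + 15*x2, 6*x1 + 4*x2 = 20, 0 <= x_i <= 5
Step 1: y^k = 0.0, reduced costs: (2.0, 15.0)
  x^k = (0.0, 0.0), subgradient = b - a^T x = 20.0
  y^{k+1} = 0.0 + 0.2*20.0 = 4.0
Step 2: y^k = 4.0, reduced costs: (-22.0, -1.0)
  x^k = (5.0, 5.0), subgradient = b - a^T x = -30.0
  y^{k+1} = 4.0 + 0.2*-30.0 = -2.0
Dual objective at y_2 = -2.0: reduced costs (14.0, 23.0), box minimizer x = (0.0, 0.0)
g(y_2) = b*y + (c1 - a1*y)*x1 + (c2 - a2*y)*x2 = 20*(-2.0) + 14.0*0.0 + 23.0*0.0 = -40.0 + 0.0 + 0.0 = -40.0


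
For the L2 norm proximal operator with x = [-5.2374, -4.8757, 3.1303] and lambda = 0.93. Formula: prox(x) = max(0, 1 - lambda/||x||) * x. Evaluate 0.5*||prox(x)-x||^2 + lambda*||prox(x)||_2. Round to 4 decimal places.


Step 1: Compute ||x||.
||x|| = 7.8104
Step 2: Compute scaling factor.
scale = max(0, 1 - 0.93/7.8104) = 0.8809
Step 3: prox(x) = [-4.6138, -4.2951, 2.7576]
||prox(x)|| = 6.8804
Step 4: Proximal objective.
0.5*||prox-x||^2 = 0.4325
lambda*||prox|| = 6.3988
Total = 6.8312


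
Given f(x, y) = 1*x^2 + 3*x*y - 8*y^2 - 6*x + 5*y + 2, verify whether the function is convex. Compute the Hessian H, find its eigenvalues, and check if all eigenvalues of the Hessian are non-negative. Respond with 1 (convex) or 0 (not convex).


The Hessian of f(x,y) = 1*x^2 + 3*x*y - 8*y^2 - 6*x + 5*y + 2 is:
H = [[2, 3], [3, -16]]
Trace = 2 - 16 = -14
Determinant = 2*-16 - (3)^2 = -41
Discriminant = (-14)^2 - 4*-41 = 360.0
Eigenvalues: lambda_1 = -16.4868, lambda_2 = 2.4868
The function is not convex.

0


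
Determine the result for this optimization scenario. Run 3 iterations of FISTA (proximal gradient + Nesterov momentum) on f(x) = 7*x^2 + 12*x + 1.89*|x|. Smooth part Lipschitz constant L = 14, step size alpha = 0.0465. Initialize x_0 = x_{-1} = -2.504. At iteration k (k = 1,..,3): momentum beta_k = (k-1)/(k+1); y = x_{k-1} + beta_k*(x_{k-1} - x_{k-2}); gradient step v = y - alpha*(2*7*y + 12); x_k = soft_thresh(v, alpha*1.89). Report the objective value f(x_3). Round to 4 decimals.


FISTA on f(x) = 7*x^2 + 12*x + 1.89*|x|
L = 14, alpha = 0.0465
Iteration 1: beta = 0.0, y = -2.504 + 0.0*(-2.504 + 2.504) = -2.504
  grad(y) = -23.056, v = y - alpha*grad = -1.4319
  prox(v) = soft_thresh(-1.4319, 0.0879) = -1.344
Iteration 2: beta = 0.3333, y = -1.344 + 0.3333*(-1.344 + 2.504) = -0.9573
  grad(y) = -1.4029, v = y - alpha*grad = -0.8921
  prox(v) = soft_thresh(-0.8921, 0.0879) = -0.8042
Iteration 3: beta = 0.5, y = -0.8042 + 0.5*(-0.8042 + 1.344) = -0.5343
  grad(y) = 4.5193, v = y - alpha*grad = -0.7445
  prox(v) = soft_thresh(-0.7445, 0.0879) = -0.6566
f(x_3) = 7*(-0.6566)^2 + 12*(-0.6566) + 1.89*|-0.6566| = -3.6204


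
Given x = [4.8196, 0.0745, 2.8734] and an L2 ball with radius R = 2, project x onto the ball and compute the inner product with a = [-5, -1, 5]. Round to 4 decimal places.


Step 1: Compute ||x|| (intermediates to 6 decimals).
||x|| = sqrt(4.8196^2 + 0.0745^2 + 2.8734^2) = 5.611642
Step 2: Project.
Since ||x|| > R, scale = R/||x|| = 2/5.611642 = 0.356402, proj(x) = scale * x
proj(x) = [1.717715, 0.026552, 1.024086]
Step 3: Dot product.
a^T * proj(x) = -5*1.717715 - 1*0.026552 + 5*1.024086 = -3.4947


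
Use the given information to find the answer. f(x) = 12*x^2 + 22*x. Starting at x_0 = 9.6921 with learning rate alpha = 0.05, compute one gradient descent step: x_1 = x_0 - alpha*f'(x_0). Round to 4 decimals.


We compute the gradient at x_0 and apply the update.
f'(x) = 24*x + 22
f'(9.6921) = 24*9.6921 + 22 = 254.6104
x_1 = 9.6921 - 0.05*254.6104 = -3.0384


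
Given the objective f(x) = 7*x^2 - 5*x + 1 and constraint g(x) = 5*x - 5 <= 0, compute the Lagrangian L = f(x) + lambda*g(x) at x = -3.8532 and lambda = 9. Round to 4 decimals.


Step 1: Evaluate f(x).
f(-3.8532) = 7*(-3.8532)^2 - 5*(-3.8532) + 1 = 124.1961
Step 2: Evaluate g(x).
g(-3.8532) = 5*-3.8532 - 5 = -24.266
Step 3: Compute Lagrangian.
L = 124.1961 + 9*-24.266 = -94.1979


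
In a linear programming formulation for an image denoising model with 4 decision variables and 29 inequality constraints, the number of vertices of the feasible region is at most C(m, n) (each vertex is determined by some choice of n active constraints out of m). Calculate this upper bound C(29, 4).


Each vertex corresponds to some choice of n active constraints out of m, so the number of vertices is at most C(m, n) = m! / (n!(m-n)!).
m = 29, n = 4
Numerator: 29 * 28 * 27 * 26
Denominator: 4! = 24
C(29, 4) = 23751


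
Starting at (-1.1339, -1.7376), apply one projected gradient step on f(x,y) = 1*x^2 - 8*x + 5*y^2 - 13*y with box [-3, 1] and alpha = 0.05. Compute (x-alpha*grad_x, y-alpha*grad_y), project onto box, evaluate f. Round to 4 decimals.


Step 1: Compute gradient at (-1.1339, -1.7376).
grad_x = 2*1*-1.1339 - 8 = -10.2678
grad_y = 2*5*-1.7376 - 13 = -30.376
Step 2: Gradient step.
x_raw = -1.1339 - 0.05*-10.2678 = -0.6205
y_raw = -1.7376 - 0.05*-30.376 = -0.2188
Step 3: Project onto [-3, 1].
x_proj = clip(-0.6205) = -0.6205
y_proj = clip(-0.2188) = -0.2188
Step 4: Evaluate f.
f(-0.6205, -0.2188) = 8.4329


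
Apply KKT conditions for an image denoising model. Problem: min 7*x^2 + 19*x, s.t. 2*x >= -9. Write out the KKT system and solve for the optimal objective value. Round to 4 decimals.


Step 1: Try lambda = 0 (constraint inactive).
Stationarity: 2*7*x + 19 = 0
x* = -19/(2*7) = -19/14 = -1.3571 (rounded; the exact value -19/14 is used below)
Check constraint: 2*-1.3571 = -2.7142 >= -9 -- satisfied.
Step 2: Compute optimal value.
f(x*) = 7*(-19/14)^2 + 19*(-19/14) = -12.8929


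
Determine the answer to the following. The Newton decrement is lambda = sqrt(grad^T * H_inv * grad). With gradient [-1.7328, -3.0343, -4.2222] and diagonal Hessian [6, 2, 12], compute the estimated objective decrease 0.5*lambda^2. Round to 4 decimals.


Step 1: H is diagonal, so H^(-1) * g = [-0.2888, -1.5172, -0.3519].
Step 2: g^T H^(-1) g = sum_i g_i^2 / H_ii
  = (-1.7328)^2/6 + (-3.0343)^2/2 + (-4.2222)^2/12
  = 0.5004 + 4.6035 + 1.4856 = 6.5895
Step 3: Objective decrease = 0.5 * g^T H^(-1) g = 3.2948


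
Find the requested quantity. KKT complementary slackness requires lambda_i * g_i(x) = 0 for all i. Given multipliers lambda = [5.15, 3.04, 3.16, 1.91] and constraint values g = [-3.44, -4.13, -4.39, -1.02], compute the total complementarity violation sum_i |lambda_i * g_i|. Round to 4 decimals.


KKT complementary slackness check:
lambda_1 * g_1 = 5.15 * -3.44 = -17.716
lambda_2 * g_2 = 3.04 * -4.13 = -12.5552
lambda_3 * g_3 = 3.16 * -4.39 = -13.8724
lambda_4 * g_4 = 1.91 * -1.02 = -1.9482
Total violation = 17.716 + 12.5552 + 13.8724 + 1.9482 = 46.0918


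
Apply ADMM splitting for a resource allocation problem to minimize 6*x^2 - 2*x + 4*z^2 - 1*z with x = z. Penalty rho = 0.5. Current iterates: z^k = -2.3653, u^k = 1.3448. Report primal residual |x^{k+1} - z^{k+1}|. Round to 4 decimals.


ADMM iteration with rho = 0.5, z^k = -2.3653, u^k = 1.3448
Step 1: x-update.
Minimize 6*x^2 - 2*x + (0.5/2)*(x + 2.3653 + 1.3448)^2
FOC: (2*6 + 0.5)*x = 2 + 0.5*(-2.3653 - 1.3448)
x^{k+1} = 0.0116
Step 2: z-update.
Minimize 4*z^2 - 1*z + (0.5/2)*(0.0116 - z + 1.3448)^2
FOC: (2*4 + 0.5)*z = 1 + 0.5*(0.0116 + 1.3448)
z^{k+1} = 0.1974
Step 3: u-update.
u^{k+1} = 1.3448 + 0.0116 - 0.1974 = 1.159
Step 4: Primal residual = |0.0116 - 0.1974| = 0.1858


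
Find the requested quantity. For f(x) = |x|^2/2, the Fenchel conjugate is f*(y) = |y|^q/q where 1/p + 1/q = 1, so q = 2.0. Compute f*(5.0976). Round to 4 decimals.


The conjugate exponent q satisfies 1/p + 1/q = 1.
p = 2, so q = 2/(2 - 1) = 2.0
|y|^q = 5.0976^2.0 = 25.9855
f*(5.0976) = 25.9855 / 2.0 = 12.9928


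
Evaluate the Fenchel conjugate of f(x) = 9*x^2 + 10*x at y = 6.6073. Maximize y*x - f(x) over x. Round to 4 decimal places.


f*(y) = sup_x {y*x - a*x^2 - b*x} = sup_x {(y-b)*x - a*x^2}
FOC: (y - b) - 2a*x = 0 => x* = (y - b)/(2a)
x* = (6.6073 - 10)/(2*9) = -0.1885
f*(6.6073) = (y-b)^2/(4a) = (6.6073 - 10)^2/(4*9)
= 11.5104/36 = 0.3197


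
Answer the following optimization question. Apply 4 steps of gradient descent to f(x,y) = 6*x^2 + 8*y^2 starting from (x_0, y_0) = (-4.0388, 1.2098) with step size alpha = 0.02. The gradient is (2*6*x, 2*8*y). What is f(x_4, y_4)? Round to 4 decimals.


Gradient descent on f(x,y) = 6*x^2 + 8*y^2.
Starting point: (-4.0388, 1.2098), alpha = 0.02
Step 1: grad_x = 2*6*-4.0388 = -48.4656, grad_y = 2*8*1.2098 = 19.3568
  x_1 = -4.0388 - 0.02*-48.4656 = -3.0695
  y_1 = 1.2098 - 0.02*19.3568 = 0.8227
Step 2: grad_x = 2*6*-3.0695 = -36.8339, grad_y = 2*8*0.8227 = 13.1626
  x_2 = -3.0695 - 0.02*-36.8339 = -2.3328
  y_2 = 0.8227 - 0.02*13.1626 = 0.5594
Step 3: grad_x = 2*6*-2.3328 = -27.9937, grad_y = 2*8*0.5594 = 8.9506
  x_3 = -2.3328 - 0.02*-27.9937 = -1.7729
  y_3 = 0.5594 - 0.02*8.9506 = 0.3804
Step 4: grad_x = 2*6*-1.7729 = -21.2752, grad_y = 2*8*0.3804 = 6.0864
  x_4 = -1.7729 - 0.02*-21.2752 = -1.3474
  y_4 = 0.3804 - 0.02*6.0864 = 0.2587
f(-1.3474, 0.2587) = 6*(-1.3474)^2 + 8*0.2587^2 = 11.4287


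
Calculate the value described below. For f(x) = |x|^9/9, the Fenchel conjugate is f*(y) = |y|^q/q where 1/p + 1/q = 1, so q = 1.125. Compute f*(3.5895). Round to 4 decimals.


The conjugate exponent q satisfies 1/p + 1/q = 1.
p = 9, so q = 9/(9 - 1) = 1.125
|y|^q = 3.5895^1.125 = 4.2113
f*(3.5895) = 4.2113 / 1.125 = 3.7434


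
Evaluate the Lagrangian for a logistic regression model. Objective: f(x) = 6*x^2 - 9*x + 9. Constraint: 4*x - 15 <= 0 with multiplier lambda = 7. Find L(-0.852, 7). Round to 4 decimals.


Step 1: Evaluate f(x).
f(-0.852) = 6*(-0.852)^2 - 9*(-0.852) + 9 = 21.0234
Step 2: Evaluate g(x).
g(-0.852) = 4*-0.852 - 15 = -18.408
Step 3: Compute Lagrangian.
L = 21.0234 + 7*-18.408 = -107.8326


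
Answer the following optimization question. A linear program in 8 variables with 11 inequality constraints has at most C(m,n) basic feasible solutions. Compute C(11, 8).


Each vertex corresponds to some choice of n active constraints out of m, so the number of vertices is at most C(m, n) = m! / (n!(m-n)!).
m = 11, n = 8
Numerator: 11 * 10 * 9 * 8 * 7 * 6 * 5 * 4
Denominator: 8! = 40320
C(11, 8) = 165


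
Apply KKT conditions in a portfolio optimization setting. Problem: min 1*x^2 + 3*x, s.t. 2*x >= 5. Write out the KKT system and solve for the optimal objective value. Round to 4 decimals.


Step 1: Try lambda = 0 (constraint inactive).
x_unc = -3/(2*1) = -1.5
Check: 2*-1.5 = -3.0 < 5 -- violated!
Step 2: Constraint must be active: 2*x = 5
x* = 5/2 = 2.5
lambda = (2*1*2.5 + 3)/2 = 4.0
Step 3: Compute optimal value.
f(x*) = 1*2.5^2 + 3*2.5 = 13.75


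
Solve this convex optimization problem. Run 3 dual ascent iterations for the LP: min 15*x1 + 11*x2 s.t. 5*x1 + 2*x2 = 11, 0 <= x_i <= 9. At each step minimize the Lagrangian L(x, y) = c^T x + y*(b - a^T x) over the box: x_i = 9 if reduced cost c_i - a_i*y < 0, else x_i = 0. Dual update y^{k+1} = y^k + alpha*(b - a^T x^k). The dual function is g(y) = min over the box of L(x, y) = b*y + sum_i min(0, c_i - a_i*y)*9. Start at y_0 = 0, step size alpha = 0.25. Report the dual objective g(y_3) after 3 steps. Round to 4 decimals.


Dual ascent for LP: min 15*x1 + 11*x2, 5*x1 + 2*x2 = 11, 0 <= x_i <= 9
Step 1: y^k = 0.0, reduced costs: (15.0, 11.0)
  x^k = (0.0, 0.0), subgradient = b - a^T x = 11.0
  y^{k+1} = 0.0 + 0.25*11.0 = 2.75
Step 2: y^k = 2.75, reduced costs: (1.25, 5.5)
  x^k = (0.0, 0.0), subgradient = b - a^T x = 11.0
  y^{k+1} = 2.75 + 0.25*11.0 = 5.5
Step 3: y^k = 5.5, reduced costs: (-12.5, 0.0)
  x^k = (9.0, 0.0), subgradient = b - a^T x = -34.0
  y^{k+1} = 5.5 + 0.25*-34.0 = -3.0
Dual objective at y_3 = -3.0: reduced costs (30.0, 17.0), box minimizer x = (0.0, 0.0)
g(y_3) = b*y + (c1 - a1*y)*x1 + (c2 - a2*y)*x2 = 11*(-3.0) + 30.0*0.0 + 17.0*0.0 = -33.0 + 0.0 + 0.0 = -33.0


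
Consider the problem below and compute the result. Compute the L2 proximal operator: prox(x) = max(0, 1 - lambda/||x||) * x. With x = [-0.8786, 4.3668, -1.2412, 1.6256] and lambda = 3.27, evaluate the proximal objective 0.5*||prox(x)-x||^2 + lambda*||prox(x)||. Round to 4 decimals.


Step 1: Compute ||x||.
||x|| = 4.9014
Step 2: Compute scaling factor.
scale = max(0, 1 - 3.27/4.9014) = 0.3328
Step 3: prox(x) = [-0.2924, 1.4535, -0.4131, 0.5411]
||prox(x)|| = 1.6314
Step 4: Proximal objective.
0.5*||prox-x||^2 = 5.3465
lambda*||prox|| = 5.3347
Total = 10.6812


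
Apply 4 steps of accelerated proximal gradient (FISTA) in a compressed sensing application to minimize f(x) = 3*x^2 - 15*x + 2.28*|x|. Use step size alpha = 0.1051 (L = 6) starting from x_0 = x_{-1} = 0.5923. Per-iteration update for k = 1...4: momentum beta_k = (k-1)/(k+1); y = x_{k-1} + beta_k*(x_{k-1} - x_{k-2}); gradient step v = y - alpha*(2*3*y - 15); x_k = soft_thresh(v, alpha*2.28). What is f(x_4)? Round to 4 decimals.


FISTA on f(x) = 3*x^2 - 15*x + 2.28*|x|
L = 6, alpha = 0.1051
Iteration 1: beta = 0.0, y = 0.5923 + 0.0*(0.5923 - 0.5923) = 0.5923
  grad(y) = -11.4462, v = y - alpha*grad = 1.7953
  prox(v) = soft_thresh(1.7953, 0.2396) = 1.5557
Iteration 2: beta = 0.3333, y = 1.5557 + 0.3333*(1.5557 - 0.5923) = 1.8768
  grad(y) = -3.7393, v = y - alpha*grad = 2.2698
  prox(v) = soft_thresh(2.2698, 0.2396) = 2.0302
Iteration 3: beta = 0.5, y = 2.0302 + 0.5*(2.0302 - 1.5557) = 2.2674
  grad(y) = -1.3956, v = y - alpha*grad = 2.4141
  prox(v) = soft_thresh(2.4141, 0.2396) = 2.1745
Iteration 4: beta = 0.6, y = 2.1745 + 0.6*(2.1745 - 2.0302) = 2.261
  grad(y) = -1.4338, v = y - alpha*grad = 2.4117
  prox(v) = soft_thresh(2.4117, 0.2396) = 2.1721
f(x_4) = 3*2.1721^2 - 15*2.1721 + 2.28*|2.1721| = -13.4751


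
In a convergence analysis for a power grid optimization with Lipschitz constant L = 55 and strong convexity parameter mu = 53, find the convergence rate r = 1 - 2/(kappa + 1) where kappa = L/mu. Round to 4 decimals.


Step 1: Compute the condition number.
kappa = L/mu = 55/53 = 1.0377
Step 2: Compute the convergence rate.
r = 1 - 2/(kappa + 1) = 1 - 2*mu/(L + mu) = (L - mu)/(L + mu) = 2/108 = 0.0185


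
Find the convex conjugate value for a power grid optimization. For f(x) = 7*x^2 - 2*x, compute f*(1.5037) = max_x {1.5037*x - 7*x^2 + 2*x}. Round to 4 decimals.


f*(y) = sup_x {y*x - a*x^2 - b*x} = sup_x {(y-b)*x - a*x^2}
FOC: (y - b) - 2a*x = 0 => x* = (y - b)/(2a)
x* = (1.5037 + 2)/(2*7) = 0.2503
f*(1.5037) = (y-b)^2/(4a) = (1.5037 + 2)^2/(4*7)
= 12.2759/28 = 0.4384


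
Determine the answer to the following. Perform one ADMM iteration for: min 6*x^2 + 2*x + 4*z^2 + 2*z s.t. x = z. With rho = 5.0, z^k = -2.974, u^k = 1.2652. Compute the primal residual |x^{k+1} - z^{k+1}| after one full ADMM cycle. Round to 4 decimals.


ADMM iteration with rho = 5.0, z^k = -2.974, u^k = 1.2652
Step 1: x-update.
Minimize 6*x^2 + 2*x + (5.0/2)*(x + 2.974 + 1.2652)^2
FOC: (2*6 + 5.0)*x = -2 + 5.0*(-2.974 - 1.2652)
x^{k+1} = -1.3645
Step 2: z-update.
Minimize 4*z^2 + 2*z + (5.0/2)*(-1.3645 - z + 1.2652)^2
FOC: (2*4 + 5.0)*z = -2 + 5.0*(-1.3645 + 1.2652)
z^{k+1} = -0.192
Step 3: u-update.
u^{k+1} = 1.2652 - 1.3645 + 0.192 = 0.0928
Step 4: Primal residual = |-1.3645 + 0.192| = 1.1724


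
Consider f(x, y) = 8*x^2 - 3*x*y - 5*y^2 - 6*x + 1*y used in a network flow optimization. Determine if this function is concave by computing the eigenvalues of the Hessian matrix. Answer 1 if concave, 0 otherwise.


The Hessian of f(x,y) = 8*x^2 - 3*x*y - 5*y^2 - 6*x + 1*y is:
H = [[16, -3], [-3, -10]]
Trace = 16 - 10 = 6
Determinant = 16*-10 - (-3)^2 = -169
Discriminant = (6)^2 - 4*-169 = 712.0
Eigenvalues: lambda_1 = -10.3417, lambda_2 = 16.3417
The function is not concave.

0


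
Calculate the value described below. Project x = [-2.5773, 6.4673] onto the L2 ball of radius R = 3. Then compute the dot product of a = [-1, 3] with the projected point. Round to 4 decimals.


Step 1: Compute ||x|| (intermediates to 6 decimals).
||x|| = sqrt((-2.5773)^2 + 6.4673^2) = 6.961928
Step 2: Project.
Since ||x|| > R, scale = R/||x|| = 3/6.961928 = 0.430915, proj(x) = scale * x
proj(x) = [-1.110597, 2.786857]
Step 3: Dot product.
a^T * proj(x) = -1*(-1.110597) + 3*2.786857 = 9.4712


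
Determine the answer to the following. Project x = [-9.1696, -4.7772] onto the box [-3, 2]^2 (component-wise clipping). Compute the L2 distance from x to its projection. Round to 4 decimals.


Project each component onto [-3, 2].
clip(-9.1696) = -3.0, clip(-4.7772) = -3.0
Projection = [-3.0, -3.0]
Squared diffs: [38.064, 3.1584]
Distance = sqrt(41.2224) = 6.4205


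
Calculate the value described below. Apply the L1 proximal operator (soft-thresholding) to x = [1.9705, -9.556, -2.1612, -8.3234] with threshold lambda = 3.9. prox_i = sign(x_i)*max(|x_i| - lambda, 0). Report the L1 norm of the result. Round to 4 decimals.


Soft-thresholding with lambda = 3.9:
prox(1.9705) = sign(1.9705)*max(|1.9705| - 3.9, 0) = 0.0
prox(-9.556) = sign(-9.556)*max(|-9.556| - 3.9, 0) = -5.656
prox(-2.1612) = sign(-2.1612)*max(|-2.1612| - 3.9, 0) = 0.0
prox(-8.3234) = sign(-8.3234)*max(|-8.3234| - 3.9, 0) = -4.4234
prox(x) = [0.0, -5.656, 0.0, -4.4234]
||prox(x)||_1 = 0.0 + 5.656 + 0.0 + 4.4234 = 10.0794


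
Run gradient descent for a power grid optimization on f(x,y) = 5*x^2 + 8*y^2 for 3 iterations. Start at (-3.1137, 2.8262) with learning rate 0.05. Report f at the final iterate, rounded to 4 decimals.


Gradient descent on f(x,y) = 5*x^2 + 8*y^2.
Starting point: (-3.1137, 2.8262), alpha = 0.05
Step 1: grad_x = 2*5*-3.1137 = -31.137, grad_y = 2*8*2.8262 = 45.2192
  x_1 = -3.1137 - 0.05*-31.137 = -1.5569
  y_1 = 2.8262 - 0.05*45.2192 = 0.5652
Step 2: grad_x = 2*5*-1.5569 = -15.5685, grad_y = 2*8*0.5652 = 9.0438
  x_2 = -1.5569 - 0.05*-15.5685 = -0.7784
  y_2 = 0.5652 - 0.05*9.0438 = 0.113
Step 3: grad_x = 2*5*-0.7784 = -7.7843, grad_y = 2*8*0.113 = 1.8088
  x_3 = -0.7784 - 0.05*-7.7843 = -0.3892
  y_3 = 0.113 - 0.05*1.8088 = 0.0226
f(-0.3892, 0.0226) = 5*(-0.3892)^2 + 8*0.0226^2 = 0.7615


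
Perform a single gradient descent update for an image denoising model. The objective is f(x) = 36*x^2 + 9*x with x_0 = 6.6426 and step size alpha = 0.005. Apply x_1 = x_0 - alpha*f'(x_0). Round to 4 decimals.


We compute the gradient at x_0 and apply the update.
f'(x) = 72*x + 9
f'(6.6426) = 72*6.6426 + 9 = 487.2672
x_1 = 6.6426 - 0.005*487.2672 = 4.2063


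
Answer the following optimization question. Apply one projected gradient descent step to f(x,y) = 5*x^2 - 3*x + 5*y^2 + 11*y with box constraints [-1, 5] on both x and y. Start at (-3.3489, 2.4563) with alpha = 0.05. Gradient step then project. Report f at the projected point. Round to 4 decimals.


Step 1: Compute gradient at (-3.3489, 2.4563).
grad_x = 2*5*-3.3489 - 3 = -36.489
grad_y = 2*5*2.4563 + 11 = 35.563
Step 2: Gradient step.
x_raw = -3.3489 - 0.05*-36.489 = -1.5245
y_raw = 2.4563 - 0.05*35.563 = 0.6782
Step 3: Project onto [-1, 5].
x_proj = clip(-1.5245) = -1.0
y_proj = clip(0.6782) = 0.6782
Step 4: Evaluate f.
f(-1.0, 0.6782) = 17.7591


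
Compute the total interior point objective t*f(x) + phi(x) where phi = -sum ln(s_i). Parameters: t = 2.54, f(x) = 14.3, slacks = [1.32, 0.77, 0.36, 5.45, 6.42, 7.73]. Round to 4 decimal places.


Step 1: Compute log-barrier.
ln values: [0.2776, -0.2614, -1.0217, 1.6956, 1.8594, 2.0451]
phi = -(0.2776 - 0.2614 - 1.0217 + 1.6956 + 1.8594 + 2.0451) = -4.5948
Step 2: Compute augmented objective.
t*f(x) = 2.54*14.3 = 36.322
Total = 36.322 - 4.5948 = 31.7272


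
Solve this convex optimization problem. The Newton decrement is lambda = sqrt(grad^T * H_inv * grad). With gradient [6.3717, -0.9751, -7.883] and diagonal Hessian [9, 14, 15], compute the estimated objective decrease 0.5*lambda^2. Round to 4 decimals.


Step 1: H is diagonal, so H^(-1) * g = [0.708, -0.0697, -0.5255].
Step 2: g^T H^(-1) g = sum_i g_i^2 / H_ii
  = (6.3717)^2/9 + (-0.9751)^2/14 + (-7.883)^2/15
  = 4.511 + 0.0679 + 4.1428 = 8.7216
Step 3: Objective decrease = 0.5 * g^T H^(-1) g = 4.3608


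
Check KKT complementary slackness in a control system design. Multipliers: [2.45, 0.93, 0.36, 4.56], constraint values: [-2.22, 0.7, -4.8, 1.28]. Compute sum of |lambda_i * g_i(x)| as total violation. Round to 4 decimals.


KKT complementary slackness check:
lambda_1 * g_1 = 2.45 * -2.22 = -5.439
lambda_2 * g_2 = 0.93 * 0.7 = 0.651
lambda_3 * g_3 = 0.36 * -4.8 = -1.728
lambda_4 * g_4 = 4.56 * 1.28 = 5.8368
Total violation = 5.439 + 0.651 + 1.728 + 5.8368 = 13.6548


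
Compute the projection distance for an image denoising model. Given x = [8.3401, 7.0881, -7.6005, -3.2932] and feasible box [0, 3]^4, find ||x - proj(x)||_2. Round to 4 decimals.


Project each component onto [0, 3].
clip(8.3401) = 3.0, clip(7.0881) = 3.0, clip(-7.6005) = 0.0, clip(-3.2932) = 0.0
Projection = [3.0, 3.0, 0.0, 0.0]
Squared diffs: [28.5167, 16.7126, 57.7676, 10.8452]
Distance = sqrt(113.8421) = 10.6697


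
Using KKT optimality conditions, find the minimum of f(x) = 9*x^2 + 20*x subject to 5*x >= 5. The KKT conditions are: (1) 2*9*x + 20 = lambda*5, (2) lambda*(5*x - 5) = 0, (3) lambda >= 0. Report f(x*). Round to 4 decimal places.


Step 1: Try lambda = 0 (constraint inactive).
x_unc = -20/(2*9) = -1.1111
Check: 5*-1.1111 = -5.5555 < 5 -- violated!
Step 2: Constraint must be active: 5*x = 5
x* = 5/5 = 1.0
lambda = (2*9*1.0 + 20)/5 = 7.6
Step 3: Compute optimal value.
f(x*) = 9*1.0^2 + 20*1.0 = 29.0


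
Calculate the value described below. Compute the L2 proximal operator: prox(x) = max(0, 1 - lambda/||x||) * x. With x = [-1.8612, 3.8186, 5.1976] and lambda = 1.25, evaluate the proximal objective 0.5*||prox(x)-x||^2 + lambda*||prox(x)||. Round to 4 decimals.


Step 1: Compute ||x||.
||x|| = 6.7127
Step 2: Compute scaling factor.
scale = max(0, 1 - 1.25/6.7127) = 0.8138
Step 3: prox(x) = [-1.5146, 3.1075, 4.2297]
||prox(x)|| = 5.4627
Step 4: Proximal objective.
0.5*||prox-x||^2 = 0.7813
lambda*||prox|| = 6.8284
Total = 7.6097


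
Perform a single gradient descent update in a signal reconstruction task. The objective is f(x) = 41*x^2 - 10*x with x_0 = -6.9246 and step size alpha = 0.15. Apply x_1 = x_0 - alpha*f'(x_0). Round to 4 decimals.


We compute the gradient at x_0 and apply the update.
f'(x) = 82*x - 10
f'(-6.9246) = 82*-6.9246 - 10 = -577.8172
x_1 = -6.9246 - 0.15*-577.8172 = 79.748


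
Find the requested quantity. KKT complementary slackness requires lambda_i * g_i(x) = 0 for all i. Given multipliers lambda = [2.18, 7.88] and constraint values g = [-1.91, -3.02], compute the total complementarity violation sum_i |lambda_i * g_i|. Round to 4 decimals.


KKT complementary slackness check:
lambda_1 * g_1 = 2.18 * -1.91 = -4.1638
lambda_2 * g_2 = 7.88 * -3.02 = -23.7976
Total violation = 4.1638 + 23.7976 = 27.9614


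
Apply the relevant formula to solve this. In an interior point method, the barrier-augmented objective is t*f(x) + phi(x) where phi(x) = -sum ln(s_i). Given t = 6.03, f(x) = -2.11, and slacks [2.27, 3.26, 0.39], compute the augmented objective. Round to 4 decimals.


Step 1: Compute log-barrier.
ln values: [0.8198, 1.1817, -0.9416]
phi = -(0.8198 + 1.1817 - 0.9416) = -1.0599
Step 2: Compute augmented objective.
t*f(x) = 6.03*-2.11 = -12.7233
Total = -12.7233 - 1.0599 = -13.7832


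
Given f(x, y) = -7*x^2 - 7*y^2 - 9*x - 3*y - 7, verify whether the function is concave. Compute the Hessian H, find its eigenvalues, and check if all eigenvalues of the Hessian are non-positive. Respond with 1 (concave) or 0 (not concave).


The Hessian of f(x,y) = -7*x^2 - 7*y^2 - 9*x - 3*y - 7 is:
H = [[-14, 0], [0, -14]]
Trace = -14 - 14 = -28
Determinant = -14*-14 - (0)^2 = 196
Discriminant = (-28)^2 - 4*196 = 0.0
Eigenvalues: lambda_1 = -14.0, lambda_2 = -14.0
The function is concave.

1


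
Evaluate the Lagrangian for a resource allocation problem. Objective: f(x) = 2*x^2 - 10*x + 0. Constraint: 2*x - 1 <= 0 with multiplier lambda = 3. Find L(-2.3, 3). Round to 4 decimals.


Step 1: Evaluate f(x).
f(-2.3) = 2*(-2.3)^2 - 10*(-2.3) + 0 = 33.58
Step 2: Evaluate g(x).
g(-2.3) = 2*-2.3 - 1 = -5.6
Step 3: Compute Lagrangian.
L = 33.58 + 3*-5.6 = 16.78


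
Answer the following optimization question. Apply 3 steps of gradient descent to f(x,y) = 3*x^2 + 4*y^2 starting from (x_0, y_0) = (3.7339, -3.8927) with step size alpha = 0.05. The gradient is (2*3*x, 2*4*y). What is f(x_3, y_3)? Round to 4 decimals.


Gradient descent on f(x,y) = 3*x^2 + 4*y^2.
Starting point: (3.7339, -3.8927), alpha = 0.05
Step 1: grad_x = 2*3*3.7339 = 22.4034, grad_y = 2*4*-3.8927 = -31.1416
  x_1 = 3.7339 - 0.05*22.4034 = 2.6137
  y_1 = -3.8927 - 0.05*-31.1416 = -2.3356
Step 2: grad_x = 2*3*2.6137 = 15.6824, grad_y = 2*4*-2.3356 = -18.685
  x_2 = 2.6137 - 0.05*15.6824 = 1.8296
  y_2 = -2.3356 - 0.05*-18.685 = -1.4014
Step 3: grad_x = 2*3*1.8296 = 10.9777, grad_y = 2*4*-1.4014 = -11.211
  x_3 = 1.8296 - 0.05*10.9777 = 1.2807
  y_3 = -1.4014 - 0.05*-11.211 = -0.8408
f(1.2807, -0.8408) = 3*1.2807^2 + 4*(-0.8408)^2 = 7.7487
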